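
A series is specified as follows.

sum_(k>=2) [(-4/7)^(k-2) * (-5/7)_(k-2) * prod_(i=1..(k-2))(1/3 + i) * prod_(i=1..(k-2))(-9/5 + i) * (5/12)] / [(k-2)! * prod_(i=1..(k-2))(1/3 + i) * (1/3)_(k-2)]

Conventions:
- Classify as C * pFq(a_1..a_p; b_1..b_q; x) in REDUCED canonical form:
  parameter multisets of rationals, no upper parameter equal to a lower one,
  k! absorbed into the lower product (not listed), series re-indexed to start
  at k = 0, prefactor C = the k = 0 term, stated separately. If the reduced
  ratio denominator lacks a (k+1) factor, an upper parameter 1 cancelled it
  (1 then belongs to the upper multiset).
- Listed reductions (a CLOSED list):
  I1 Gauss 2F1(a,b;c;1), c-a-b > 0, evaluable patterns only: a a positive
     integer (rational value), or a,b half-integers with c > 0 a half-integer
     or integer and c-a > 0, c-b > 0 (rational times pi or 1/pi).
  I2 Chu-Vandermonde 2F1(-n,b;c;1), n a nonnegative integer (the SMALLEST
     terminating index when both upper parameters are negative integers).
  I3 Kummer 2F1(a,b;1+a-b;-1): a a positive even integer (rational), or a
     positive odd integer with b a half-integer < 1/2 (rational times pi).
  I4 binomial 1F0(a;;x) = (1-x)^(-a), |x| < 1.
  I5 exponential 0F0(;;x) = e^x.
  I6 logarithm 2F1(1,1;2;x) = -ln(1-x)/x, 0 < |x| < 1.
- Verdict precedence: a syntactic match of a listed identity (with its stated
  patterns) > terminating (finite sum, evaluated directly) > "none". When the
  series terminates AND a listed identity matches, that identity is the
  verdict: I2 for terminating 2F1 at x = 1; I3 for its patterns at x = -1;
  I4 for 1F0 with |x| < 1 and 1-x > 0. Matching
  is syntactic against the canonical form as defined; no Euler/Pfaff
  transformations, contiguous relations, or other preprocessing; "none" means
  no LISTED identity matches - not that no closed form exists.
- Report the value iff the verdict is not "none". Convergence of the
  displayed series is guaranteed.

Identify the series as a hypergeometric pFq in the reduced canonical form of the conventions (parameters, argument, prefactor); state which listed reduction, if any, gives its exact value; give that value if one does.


Prefactor 5/12, argument -4/7: 2F1 with upper {-4/5, -5/7} over lower {1/3}. Verdict: none (x = -4/7): each listed identity misses the multisets {-4/5, -5/7} ; {1/3}.

Structural cue: x = (-4/7) and the running product (C = 5/12) telescopes to a rising factorial.
Step ratio: r(k) = (-4/7) * (k-4/5) (k-5/7) / [(k+1/3) (k+1)] - rational in k, leading ratio (-4/7); with t_0 = 5/12, classification follows.


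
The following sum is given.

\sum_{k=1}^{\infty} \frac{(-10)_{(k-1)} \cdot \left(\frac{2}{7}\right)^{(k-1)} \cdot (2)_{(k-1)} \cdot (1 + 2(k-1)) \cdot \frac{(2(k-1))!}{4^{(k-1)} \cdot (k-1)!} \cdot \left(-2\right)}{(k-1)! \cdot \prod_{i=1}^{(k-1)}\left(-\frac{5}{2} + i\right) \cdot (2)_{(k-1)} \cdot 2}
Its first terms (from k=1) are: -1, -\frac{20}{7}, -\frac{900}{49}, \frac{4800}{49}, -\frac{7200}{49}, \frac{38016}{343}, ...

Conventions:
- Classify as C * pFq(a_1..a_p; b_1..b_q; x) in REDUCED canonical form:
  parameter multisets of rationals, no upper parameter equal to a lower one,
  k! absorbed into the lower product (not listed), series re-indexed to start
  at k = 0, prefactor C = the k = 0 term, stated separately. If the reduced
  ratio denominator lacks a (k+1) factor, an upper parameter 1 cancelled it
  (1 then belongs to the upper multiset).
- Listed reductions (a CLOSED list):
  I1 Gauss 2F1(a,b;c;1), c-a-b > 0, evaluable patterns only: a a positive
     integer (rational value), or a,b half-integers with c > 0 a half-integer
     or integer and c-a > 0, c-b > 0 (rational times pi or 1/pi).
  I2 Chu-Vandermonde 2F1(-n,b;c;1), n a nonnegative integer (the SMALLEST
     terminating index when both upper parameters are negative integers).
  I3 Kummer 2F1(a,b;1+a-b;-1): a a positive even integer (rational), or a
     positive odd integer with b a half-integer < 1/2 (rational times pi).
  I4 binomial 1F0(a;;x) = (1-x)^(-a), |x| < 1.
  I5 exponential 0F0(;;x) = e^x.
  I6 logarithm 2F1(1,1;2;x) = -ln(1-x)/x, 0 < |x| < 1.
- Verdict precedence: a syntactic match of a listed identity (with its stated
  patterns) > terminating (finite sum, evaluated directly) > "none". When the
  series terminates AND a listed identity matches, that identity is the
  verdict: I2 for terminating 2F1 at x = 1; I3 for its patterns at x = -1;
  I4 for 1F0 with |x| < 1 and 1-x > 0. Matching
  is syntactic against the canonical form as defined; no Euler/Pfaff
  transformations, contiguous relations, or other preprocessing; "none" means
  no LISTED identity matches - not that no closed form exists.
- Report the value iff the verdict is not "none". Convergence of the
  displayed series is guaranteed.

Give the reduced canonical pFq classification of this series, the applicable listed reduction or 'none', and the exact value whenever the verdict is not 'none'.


Key step: with t_0 = -1, the constant factors (C = -1) combine into one prefactor.
Term ratio: r(k) = \frac{2}{7} * (k-10) (k+\frac{3}{2}) / [(k-\frac{3}{2}) (k+1)] - rational; roots negated = parameters, x = \frac{2}{7}, C = -1.

With C = -1: the canonical form is 2F1(-10, \frac{3}{2}; -\frac{3}{2}; \frac{2}{7}). Verdict: terminating at k = 10: the factor (-10)_k kills every later term; summing the 11 survivors is exact. Value: \frac{78515625}{40353607}.


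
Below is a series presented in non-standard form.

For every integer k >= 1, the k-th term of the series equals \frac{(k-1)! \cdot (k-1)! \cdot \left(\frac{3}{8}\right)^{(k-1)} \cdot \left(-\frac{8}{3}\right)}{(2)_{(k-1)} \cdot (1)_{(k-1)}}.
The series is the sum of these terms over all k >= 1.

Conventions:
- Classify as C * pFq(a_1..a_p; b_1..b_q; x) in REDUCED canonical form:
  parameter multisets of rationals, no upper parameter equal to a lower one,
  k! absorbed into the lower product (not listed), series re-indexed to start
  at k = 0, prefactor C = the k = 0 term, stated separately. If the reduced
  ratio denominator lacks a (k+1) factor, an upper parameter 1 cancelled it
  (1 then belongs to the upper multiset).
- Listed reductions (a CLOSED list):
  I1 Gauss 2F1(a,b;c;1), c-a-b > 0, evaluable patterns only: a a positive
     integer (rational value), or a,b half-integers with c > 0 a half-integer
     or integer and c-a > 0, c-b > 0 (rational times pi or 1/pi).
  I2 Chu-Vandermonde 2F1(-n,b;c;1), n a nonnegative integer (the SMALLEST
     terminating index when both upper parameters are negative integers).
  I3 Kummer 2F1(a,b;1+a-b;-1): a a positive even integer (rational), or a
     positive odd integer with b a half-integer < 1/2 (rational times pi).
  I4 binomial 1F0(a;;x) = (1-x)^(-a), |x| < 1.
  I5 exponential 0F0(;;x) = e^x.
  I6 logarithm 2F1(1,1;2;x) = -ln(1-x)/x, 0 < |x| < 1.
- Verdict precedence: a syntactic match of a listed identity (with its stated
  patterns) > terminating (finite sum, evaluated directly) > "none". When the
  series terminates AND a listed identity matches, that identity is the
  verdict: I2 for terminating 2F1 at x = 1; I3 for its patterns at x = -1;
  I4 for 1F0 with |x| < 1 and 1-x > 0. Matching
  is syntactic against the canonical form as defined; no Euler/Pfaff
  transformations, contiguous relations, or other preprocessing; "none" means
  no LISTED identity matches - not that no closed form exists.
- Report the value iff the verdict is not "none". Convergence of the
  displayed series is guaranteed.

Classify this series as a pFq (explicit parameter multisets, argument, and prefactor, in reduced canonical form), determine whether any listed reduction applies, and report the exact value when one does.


With C = -\frac{8}{3}: the canonical form is 2F1(1, 1; 2; \frac{3}{8}). Verdict (x = \frac{3}{8}): the I6 logarithm reduction applies (the logarithm: parameters (1,1;2), x = \frac{3}{8}). Exact value: \frac{64}{9} \cdot \ln\left(\frac{5}{8}\right).

Structural cue: from the first term -\frac{8}{3}: the factorial ratio (prefactor -8/3) (k+a-1)!/(a-1)! is a rising factorial (a)_k.
Ratio: r(k) = \frac{3}{8} * (k+1) (k+1) / [(k+2) (k+1)] ; factor over Q: parameters, x = \frac{3}{8}, and C = -\frac{8}{3}.


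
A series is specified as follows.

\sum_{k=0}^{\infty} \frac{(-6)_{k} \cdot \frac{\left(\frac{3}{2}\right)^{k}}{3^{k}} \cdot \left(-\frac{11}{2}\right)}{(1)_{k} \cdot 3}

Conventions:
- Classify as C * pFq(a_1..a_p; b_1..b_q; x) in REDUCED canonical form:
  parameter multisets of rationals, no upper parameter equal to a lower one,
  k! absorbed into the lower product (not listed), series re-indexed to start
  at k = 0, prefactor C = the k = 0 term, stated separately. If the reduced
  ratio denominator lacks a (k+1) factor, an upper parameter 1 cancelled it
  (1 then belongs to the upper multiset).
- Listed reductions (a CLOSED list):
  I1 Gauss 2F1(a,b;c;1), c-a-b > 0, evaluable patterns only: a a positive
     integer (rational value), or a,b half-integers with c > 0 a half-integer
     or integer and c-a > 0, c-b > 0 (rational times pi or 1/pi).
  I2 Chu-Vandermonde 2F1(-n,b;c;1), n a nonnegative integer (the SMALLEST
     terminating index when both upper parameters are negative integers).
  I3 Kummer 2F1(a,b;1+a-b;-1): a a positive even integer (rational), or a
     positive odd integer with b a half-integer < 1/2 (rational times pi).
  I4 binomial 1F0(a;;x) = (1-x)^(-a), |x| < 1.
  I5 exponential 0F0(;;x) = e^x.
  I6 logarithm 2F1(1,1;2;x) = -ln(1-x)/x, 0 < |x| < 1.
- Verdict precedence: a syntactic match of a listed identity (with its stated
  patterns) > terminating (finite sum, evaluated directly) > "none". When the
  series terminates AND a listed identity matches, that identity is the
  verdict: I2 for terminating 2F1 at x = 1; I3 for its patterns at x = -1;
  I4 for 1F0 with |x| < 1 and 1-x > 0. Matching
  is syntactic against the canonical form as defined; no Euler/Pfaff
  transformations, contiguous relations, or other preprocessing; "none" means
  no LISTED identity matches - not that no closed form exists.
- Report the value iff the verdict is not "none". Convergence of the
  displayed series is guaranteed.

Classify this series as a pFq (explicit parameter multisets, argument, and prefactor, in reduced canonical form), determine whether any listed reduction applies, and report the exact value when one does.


Classification (C = -\frac{11}{6}): 1F0 with upper {-6}, lower {-}, argument x = \frac{1}{2}. Verdict: binomial (I4) matches (the 1F0 binomial series: exponent 6, x = \frac{1}{2}). Exact value: -\frac{11}{384}.

Key step: from the first term -\frac{11}{6}: the constant factors (C = -11/6) combine into one prefactor.
Consecutive-term ratio: r(k) = \frac{1}{2} * (k-6) / [(k+1)] - rational in k, leading ratio \frac{1}{2}; with t_0 = -\frac{11}{6}, classification follows.


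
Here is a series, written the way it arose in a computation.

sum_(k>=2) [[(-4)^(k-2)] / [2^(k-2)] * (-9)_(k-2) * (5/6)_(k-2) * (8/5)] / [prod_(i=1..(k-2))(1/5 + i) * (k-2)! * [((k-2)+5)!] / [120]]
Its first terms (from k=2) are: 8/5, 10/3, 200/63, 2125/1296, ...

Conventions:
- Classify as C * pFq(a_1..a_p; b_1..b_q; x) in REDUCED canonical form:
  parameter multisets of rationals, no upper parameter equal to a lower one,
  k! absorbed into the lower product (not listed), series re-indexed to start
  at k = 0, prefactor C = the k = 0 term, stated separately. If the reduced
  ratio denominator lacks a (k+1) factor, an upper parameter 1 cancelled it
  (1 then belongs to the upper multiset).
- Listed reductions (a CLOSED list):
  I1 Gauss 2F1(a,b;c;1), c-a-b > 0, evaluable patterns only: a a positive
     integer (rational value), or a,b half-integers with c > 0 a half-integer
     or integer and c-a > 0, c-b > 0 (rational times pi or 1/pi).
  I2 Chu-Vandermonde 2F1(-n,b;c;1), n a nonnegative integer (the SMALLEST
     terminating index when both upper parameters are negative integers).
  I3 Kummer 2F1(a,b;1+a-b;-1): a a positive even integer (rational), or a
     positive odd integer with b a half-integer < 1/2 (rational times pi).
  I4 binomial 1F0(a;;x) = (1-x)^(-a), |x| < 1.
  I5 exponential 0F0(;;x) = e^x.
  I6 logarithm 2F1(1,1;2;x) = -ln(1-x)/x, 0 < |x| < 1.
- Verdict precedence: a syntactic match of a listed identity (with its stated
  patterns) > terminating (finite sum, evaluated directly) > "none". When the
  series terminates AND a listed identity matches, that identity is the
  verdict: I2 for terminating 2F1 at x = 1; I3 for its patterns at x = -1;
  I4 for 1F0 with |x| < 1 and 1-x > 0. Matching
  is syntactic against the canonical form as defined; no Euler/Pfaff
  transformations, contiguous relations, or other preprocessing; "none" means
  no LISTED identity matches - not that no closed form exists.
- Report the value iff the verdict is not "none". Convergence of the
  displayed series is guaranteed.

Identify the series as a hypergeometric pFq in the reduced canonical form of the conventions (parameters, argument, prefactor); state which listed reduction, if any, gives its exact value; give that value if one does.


The series (x = -2) is 2F2: upper {-9, 5/6}, lower {6/5, 6}, prefactor 8/5. Verdict: terminating - no listed pattern fits, but -9 in the upper list cuts the series at k = 9; direct evaluation. Exact value: 309206949155853624331/29873660249933660160.

Key observation: x = (-2) and the lower running product (prefactor 8/5) is a rising factorial.
Ratio: r(k) = (-2) * (k-9) (k+5/6) / [(k+6/5) (k+6) (k+1)] - poly over poly, x = (-2) from leading terms; C = 8/5 at k = 0.


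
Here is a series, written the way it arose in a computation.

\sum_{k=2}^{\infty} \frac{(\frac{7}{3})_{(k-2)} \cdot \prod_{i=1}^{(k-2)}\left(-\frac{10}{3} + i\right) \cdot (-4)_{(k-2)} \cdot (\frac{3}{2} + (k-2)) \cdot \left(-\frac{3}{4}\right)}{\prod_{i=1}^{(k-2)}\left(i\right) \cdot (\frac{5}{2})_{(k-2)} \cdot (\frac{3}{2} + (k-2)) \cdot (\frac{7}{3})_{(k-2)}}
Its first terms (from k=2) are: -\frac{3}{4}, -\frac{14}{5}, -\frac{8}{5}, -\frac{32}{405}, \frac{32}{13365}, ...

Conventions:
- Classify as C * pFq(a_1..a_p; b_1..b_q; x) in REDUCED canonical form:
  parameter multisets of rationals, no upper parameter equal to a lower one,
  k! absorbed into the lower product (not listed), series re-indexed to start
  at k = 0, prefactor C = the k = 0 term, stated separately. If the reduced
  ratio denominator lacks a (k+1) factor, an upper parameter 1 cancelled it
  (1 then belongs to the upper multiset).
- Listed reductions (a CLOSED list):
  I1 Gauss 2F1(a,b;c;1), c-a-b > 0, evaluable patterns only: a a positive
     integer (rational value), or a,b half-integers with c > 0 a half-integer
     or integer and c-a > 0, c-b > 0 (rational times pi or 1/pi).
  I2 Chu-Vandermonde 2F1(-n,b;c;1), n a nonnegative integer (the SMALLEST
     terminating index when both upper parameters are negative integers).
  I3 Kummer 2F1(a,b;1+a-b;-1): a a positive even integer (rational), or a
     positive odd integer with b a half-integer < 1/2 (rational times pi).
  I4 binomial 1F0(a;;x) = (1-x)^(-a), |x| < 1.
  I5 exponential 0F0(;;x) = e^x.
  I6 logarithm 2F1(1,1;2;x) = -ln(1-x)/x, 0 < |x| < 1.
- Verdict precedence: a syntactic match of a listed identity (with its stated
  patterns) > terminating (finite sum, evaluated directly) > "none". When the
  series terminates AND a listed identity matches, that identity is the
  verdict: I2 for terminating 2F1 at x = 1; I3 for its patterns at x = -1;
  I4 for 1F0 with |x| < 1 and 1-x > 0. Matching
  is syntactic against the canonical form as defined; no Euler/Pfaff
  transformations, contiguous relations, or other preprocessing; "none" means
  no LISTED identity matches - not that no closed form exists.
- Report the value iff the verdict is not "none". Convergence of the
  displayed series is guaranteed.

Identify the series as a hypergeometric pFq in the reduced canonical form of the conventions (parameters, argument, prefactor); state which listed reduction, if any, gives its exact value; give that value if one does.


Prefactor -\frac{3}{4}, argument 1: 2F1 with upper {-4, -\frac{7}{3}} over lower {\frac{5}{2}}. Verdict at x = 1: the Chu-Vandermonde identity I2 matches (terminating 2F1 at x = 1 with n = 4, b = -7/3, c = \frac{5}{2}). Hence: -\frac{55883}{10692}.

Key observation: t_0 = -\frac{3}{4} here, and the product of the first k integers (C = -3/4) is k!.
Ratio: r(k) = 1 * (k-4) (k-\frac{7}{3}) / [(k+\frac{5}{2}) (k+1)] - rational in k, leading ratio 1; with t_0 = -\frac{3}{4}, classification follows.


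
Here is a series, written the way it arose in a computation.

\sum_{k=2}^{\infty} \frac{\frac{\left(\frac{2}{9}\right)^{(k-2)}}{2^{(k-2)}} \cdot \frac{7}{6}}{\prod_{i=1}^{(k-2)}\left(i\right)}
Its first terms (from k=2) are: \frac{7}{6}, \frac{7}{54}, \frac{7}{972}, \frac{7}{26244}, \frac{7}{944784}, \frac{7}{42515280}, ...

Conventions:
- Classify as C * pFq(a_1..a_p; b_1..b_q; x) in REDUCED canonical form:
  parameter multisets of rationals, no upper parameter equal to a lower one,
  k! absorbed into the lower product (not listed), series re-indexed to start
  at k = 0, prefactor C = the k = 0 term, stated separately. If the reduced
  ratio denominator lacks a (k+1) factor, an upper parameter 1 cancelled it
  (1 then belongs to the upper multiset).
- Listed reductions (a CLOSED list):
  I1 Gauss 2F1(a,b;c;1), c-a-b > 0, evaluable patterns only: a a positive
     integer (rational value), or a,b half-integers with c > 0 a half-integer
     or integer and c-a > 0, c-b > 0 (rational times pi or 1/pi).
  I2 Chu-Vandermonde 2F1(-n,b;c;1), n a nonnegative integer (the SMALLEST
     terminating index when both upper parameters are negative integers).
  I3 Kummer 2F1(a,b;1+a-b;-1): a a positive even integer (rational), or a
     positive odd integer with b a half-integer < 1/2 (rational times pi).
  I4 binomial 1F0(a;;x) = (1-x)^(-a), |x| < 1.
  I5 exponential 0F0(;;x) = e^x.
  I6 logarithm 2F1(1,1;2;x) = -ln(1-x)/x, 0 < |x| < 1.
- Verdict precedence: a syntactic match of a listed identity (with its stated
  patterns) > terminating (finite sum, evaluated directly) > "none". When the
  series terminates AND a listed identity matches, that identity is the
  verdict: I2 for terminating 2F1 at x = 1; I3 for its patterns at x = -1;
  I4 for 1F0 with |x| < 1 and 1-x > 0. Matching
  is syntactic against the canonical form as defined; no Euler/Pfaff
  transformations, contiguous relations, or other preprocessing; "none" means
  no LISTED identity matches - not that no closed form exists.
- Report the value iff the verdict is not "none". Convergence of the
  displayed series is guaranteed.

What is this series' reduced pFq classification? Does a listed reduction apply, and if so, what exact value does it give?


The series (x = \frac{1}{9}) is 0F0: upper {-}, lower {-}, prefactor \frac{7}{6}. Verdict (x = \frac{1}{9}): exponential (I5) applies (the 0F0 exponential series at x = \frac{1}{9}). Its exact value is \frac{7}{6} \cdot e^{\frac{1}{9}}.

Key observation: x = \frac{1}{9} and the two k-th powers (C = 7/6) combine into one argument.
Term ratio: r(k) = \frac{1}{9} * 1 / [(k+1)] - rational; roots negated = parameters, x = \frac{1}{9}, C = \frac{7}{6}.


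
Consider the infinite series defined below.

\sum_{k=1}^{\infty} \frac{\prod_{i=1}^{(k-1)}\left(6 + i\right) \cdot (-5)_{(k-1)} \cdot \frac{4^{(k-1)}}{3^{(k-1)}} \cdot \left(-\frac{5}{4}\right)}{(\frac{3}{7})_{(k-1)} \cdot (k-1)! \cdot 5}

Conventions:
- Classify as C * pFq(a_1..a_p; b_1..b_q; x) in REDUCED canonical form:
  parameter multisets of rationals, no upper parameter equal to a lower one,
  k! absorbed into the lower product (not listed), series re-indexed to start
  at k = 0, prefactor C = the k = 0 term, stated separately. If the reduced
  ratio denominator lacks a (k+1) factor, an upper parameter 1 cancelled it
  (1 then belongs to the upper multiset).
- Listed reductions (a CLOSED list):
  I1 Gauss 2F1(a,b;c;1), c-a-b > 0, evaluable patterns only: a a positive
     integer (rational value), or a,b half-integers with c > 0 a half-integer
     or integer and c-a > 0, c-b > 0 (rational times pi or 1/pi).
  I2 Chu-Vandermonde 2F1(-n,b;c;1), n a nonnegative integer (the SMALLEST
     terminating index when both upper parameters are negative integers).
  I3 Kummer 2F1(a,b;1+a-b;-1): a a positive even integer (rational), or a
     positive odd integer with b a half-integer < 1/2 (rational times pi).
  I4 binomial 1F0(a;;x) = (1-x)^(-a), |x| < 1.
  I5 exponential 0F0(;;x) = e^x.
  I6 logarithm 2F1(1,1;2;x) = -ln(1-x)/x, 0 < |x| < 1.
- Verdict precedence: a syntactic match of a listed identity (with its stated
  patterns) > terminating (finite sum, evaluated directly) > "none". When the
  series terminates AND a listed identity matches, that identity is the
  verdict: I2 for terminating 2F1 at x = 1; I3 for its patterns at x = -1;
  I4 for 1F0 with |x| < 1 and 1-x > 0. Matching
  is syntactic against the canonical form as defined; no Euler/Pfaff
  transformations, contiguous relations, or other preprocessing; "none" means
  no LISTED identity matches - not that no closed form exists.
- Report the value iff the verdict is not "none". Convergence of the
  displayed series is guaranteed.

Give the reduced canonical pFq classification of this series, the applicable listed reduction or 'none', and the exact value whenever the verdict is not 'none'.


With C = -\frac{1}{4}: the canonical form is 2F1(-5, 7; \frac{3}{7}; \frac{4}{3}). Verdict: terminating - the sum ends at index 5 because -5 is a negative integer; exact evaluation follows. Exact value: \frac{159006887}{512244}.

First insight: with t_0 = -\frac{1}{4}, the running product (prefactor -1/4) telescopes to a rising factorial.
Ratio: r(k) = \frac{4}{3} * (k-5) (k+7) / [(k+\frac{3}{7}) (k+1)] - rational in k. x = \frac{4}{3}; t_0 = -\frac{1}{4}; negate the roots.


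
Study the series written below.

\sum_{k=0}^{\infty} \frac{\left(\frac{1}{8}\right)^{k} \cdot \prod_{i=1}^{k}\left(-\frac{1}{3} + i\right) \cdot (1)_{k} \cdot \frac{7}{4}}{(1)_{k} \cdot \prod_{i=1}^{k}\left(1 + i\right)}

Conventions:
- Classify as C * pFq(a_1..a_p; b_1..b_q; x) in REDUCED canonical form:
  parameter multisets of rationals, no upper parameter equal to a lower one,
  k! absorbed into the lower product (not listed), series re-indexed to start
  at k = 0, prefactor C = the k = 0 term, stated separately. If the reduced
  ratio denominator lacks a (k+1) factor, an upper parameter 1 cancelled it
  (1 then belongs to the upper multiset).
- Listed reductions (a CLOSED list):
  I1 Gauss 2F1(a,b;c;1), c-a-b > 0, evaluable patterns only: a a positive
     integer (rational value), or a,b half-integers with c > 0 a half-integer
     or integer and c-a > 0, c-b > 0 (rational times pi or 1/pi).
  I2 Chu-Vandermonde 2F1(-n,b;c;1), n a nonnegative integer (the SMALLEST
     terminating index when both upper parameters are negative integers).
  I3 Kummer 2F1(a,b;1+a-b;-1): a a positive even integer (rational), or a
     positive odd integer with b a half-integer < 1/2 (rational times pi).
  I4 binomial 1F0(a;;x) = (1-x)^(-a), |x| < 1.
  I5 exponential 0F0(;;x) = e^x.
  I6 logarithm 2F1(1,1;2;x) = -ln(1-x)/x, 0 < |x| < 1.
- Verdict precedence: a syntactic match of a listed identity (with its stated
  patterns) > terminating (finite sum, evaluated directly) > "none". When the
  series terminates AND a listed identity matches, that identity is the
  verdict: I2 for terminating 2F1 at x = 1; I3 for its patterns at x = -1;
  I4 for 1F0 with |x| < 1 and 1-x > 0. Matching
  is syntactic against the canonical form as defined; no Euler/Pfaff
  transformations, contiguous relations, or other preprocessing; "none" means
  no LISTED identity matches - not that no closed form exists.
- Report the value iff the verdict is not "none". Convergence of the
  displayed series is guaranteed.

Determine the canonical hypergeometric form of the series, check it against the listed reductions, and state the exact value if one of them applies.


Canonical form: C = \frac{7}{4} times 2F1 with upper {\frac{2}{3}, 1}, lower {2}, x = \frac{1}{8}. Verdict: none. A 2F1 with upper {\frac{2}{3}, 1} fits none of I1-I6 at x = \frac{1}{8}; the sum runs forever.

Key step: with t_0 = \frac{7}{4}, the lower running product (C = 7/4) is a rising factorial.
Term ratio: r(k) = \frac{1}{8} * (k+\frac{2}{3}) (k+1) / [(k+2) (k+1)] ; factor over Q: parameters, x = \frac{1}{8}, and C = \frac{7}{4}.


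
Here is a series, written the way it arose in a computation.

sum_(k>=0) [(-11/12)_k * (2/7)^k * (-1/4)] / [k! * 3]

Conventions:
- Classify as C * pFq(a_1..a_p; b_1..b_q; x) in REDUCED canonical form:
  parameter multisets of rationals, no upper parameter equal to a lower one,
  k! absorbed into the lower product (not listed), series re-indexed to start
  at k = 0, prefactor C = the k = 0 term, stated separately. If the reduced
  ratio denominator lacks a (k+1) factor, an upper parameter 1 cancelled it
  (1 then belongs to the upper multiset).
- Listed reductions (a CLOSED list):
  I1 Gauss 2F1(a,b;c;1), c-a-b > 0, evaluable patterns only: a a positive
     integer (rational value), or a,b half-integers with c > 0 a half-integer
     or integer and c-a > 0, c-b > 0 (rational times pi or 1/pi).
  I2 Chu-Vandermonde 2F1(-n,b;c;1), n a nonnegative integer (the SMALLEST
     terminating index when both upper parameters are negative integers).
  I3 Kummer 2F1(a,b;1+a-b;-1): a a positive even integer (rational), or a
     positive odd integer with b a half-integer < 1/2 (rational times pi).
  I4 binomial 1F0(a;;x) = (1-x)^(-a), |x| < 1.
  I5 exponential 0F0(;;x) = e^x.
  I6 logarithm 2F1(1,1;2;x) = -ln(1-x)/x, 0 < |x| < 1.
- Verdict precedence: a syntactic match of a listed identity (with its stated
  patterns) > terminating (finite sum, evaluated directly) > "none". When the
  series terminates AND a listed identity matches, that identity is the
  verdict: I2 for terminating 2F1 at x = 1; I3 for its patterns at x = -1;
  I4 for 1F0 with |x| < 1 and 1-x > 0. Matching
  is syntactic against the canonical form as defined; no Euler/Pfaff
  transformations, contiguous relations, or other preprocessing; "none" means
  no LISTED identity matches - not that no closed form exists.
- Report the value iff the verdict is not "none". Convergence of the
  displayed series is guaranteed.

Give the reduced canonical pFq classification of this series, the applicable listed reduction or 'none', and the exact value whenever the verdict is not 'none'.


This is -1/12 * 1F0(-11/12; -; 2/7) in reduced canonical form. Verdict: the I4 binomial reduction matches (the 1F0 binomial series: exponent 11/12, x = 2/7). Exact value: (-1/12) * (5/7)^(11/12).

First insight: t_0 = -1/12 here, and the constant factors (C = -1/12, x = 2/7) combine into one prefactor.
Term ratio: r(k) = (2/7) * (k-11/12) / [(k+1)] - rational in k. x = (2/7); t_0 = -1/12; negate the roots.


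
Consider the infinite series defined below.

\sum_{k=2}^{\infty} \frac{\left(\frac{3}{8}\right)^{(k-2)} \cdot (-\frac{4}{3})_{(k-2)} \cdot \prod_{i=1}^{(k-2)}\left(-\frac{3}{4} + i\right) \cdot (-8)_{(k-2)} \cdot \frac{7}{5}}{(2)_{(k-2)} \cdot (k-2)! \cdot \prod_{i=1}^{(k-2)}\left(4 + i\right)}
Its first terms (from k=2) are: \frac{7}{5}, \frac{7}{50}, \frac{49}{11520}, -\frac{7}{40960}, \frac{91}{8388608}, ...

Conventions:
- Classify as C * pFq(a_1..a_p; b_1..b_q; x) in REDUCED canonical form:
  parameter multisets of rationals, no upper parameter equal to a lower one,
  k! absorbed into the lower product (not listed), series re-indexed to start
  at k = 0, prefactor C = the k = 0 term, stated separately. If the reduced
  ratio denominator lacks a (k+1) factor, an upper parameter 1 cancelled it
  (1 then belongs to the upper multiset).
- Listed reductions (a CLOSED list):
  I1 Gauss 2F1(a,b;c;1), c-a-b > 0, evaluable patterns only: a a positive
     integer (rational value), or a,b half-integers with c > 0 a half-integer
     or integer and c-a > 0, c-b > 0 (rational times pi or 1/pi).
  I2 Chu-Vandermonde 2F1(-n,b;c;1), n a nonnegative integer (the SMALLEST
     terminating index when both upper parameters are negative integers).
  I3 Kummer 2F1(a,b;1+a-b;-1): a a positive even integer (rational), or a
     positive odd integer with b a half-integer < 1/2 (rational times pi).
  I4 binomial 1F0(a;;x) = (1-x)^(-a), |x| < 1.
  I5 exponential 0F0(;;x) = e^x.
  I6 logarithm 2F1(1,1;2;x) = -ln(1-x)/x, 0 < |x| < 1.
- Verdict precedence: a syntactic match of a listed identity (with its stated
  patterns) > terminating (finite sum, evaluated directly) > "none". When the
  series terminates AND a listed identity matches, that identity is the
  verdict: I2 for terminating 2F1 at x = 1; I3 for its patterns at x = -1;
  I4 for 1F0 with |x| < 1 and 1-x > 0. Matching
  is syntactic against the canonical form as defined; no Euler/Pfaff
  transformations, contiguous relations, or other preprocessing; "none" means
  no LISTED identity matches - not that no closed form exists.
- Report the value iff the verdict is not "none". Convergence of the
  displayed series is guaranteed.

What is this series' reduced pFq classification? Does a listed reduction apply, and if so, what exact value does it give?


The series (x = \frac{3}{8}) is 3F2: upper {-8, -\frac{4}{3}, \frac{1}{4}}, lower {2, 5}, prefactor \frac{7}{5}. Verdict: terminating (-8 upstairs). 9 nonzero terms in all; added directly. Sum: \frac{1320168812182104983}{854980241758617600}.

Structural cue: t_0 being \frac{7}{5}, the running product (C = 7/5, x = 3/8) telescopes to a rising factorial.
Term ratio: r(k) = \frac{3}{8} * (k-8) (k-\frac{4}{3}) (k+\frac{1}{4}) / [(k+2) (k+5) (k+1)] - rational; roots negated = parameters, x = \frac{3}{8}, C = \frac{7}{5}.


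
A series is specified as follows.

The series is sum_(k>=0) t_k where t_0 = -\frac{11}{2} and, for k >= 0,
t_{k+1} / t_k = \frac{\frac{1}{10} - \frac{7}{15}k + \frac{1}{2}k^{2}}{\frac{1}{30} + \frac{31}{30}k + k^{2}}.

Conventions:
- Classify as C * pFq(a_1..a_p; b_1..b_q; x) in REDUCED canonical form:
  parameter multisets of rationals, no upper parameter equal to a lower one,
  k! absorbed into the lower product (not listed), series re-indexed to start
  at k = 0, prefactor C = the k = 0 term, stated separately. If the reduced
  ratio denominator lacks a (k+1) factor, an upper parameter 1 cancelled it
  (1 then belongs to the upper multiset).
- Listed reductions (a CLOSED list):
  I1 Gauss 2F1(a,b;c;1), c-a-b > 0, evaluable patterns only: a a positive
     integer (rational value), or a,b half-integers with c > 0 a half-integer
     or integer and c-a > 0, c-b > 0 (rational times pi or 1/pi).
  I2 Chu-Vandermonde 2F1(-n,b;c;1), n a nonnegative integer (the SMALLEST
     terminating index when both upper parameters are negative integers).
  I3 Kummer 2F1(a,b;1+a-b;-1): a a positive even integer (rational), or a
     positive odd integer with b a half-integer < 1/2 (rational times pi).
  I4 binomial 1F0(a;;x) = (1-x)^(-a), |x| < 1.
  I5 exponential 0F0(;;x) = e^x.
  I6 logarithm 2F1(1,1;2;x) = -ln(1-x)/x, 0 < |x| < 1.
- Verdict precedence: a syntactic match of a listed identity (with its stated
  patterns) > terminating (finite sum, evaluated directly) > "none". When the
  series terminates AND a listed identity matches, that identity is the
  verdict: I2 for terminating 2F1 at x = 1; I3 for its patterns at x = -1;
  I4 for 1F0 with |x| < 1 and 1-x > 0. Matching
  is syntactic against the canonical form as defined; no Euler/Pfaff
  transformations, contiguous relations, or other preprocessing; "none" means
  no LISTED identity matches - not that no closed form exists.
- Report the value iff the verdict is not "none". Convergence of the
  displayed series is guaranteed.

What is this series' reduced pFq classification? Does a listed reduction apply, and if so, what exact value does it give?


Prefactor -\frac{11}{2}, argument \frac{1}{2}: 2F1 with upper {-\frac{3}{5}, -\frac{1}{3}} over lower {\frac{1}{30}}. Verdict: none - this 2F1 at x = \frac{1}{2} matches no listed pattern, and upper {-\frac{3}{5}, -\frac{1}{3}} holds no stopper.

Key step: from the first term -\frac{11}{2}: the expanded ratio factors over Q; C = -11/2, x = 1/2, roots give parameters.
Adjacent-term ratio: r(k) = \frac{1}{2} * (k-\frac{3}{5}) (k-\frac{1}{3}) / [(k+\frac{1}{30}) (k+1)] ; factor over Q: parameters, x = \frac{1}{2}, and C = -\frac{11}{2}.


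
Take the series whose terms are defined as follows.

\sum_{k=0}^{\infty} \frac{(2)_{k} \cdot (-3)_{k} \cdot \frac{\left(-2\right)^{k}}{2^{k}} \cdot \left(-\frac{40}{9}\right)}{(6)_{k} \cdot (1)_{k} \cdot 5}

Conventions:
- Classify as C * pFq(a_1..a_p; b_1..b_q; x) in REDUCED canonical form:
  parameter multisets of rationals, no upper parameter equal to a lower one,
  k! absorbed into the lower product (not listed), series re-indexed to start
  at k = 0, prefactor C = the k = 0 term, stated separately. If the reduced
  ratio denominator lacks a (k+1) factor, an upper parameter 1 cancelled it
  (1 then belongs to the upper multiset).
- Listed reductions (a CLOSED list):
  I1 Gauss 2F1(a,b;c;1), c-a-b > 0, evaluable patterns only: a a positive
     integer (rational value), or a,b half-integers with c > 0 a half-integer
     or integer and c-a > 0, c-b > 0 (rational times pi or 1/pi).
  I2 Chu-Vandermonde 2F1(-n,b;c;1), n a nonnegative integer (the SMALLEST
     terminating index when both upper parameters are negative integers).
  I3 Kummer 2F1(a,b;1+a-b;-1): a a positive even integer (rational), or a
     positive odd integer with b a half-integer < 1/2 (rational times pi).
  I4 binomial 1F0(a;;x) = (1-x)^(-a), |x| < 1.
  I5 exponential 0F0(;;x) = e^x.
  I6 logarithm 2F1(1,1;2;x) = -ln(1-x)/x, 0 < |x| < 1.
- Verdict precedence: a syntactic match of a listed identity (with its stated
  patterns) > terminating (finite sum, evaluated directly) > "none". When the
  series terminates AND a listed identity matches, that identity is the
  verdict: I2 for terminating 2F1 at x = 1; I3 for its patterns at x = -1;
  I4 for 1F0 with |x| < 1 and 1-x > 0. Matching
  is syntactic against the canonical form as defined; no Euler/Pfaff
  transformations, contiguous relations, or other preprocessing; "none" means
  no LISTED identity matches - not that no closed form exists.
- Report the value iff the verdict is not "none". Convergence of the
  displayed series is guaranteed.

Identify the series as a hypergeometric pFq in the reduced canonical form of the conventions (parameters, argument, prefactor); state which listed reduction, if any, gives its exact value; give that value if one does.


x = -1 here; the reduced form reads 2F1, upper {-3, 2}, lower {6}, C = -\frac{8}{9}. Verdict: Kummer (I3) applies (x = -1; c = 6 equals 1+a-b for upper {-3, 2}: listed pattern). Sum: -\frac{20}{9}.

Key step: from the first term -\frac{8}{9}: (1)_k (C = -8/9, x = -1) is k! itself.
Step ratio: r(k) = -1 * (k-3) (k+2) / [(k+6) (k+1)] ; factor over Q: parameters, x = -1, and C = -\frac{8}{9}.


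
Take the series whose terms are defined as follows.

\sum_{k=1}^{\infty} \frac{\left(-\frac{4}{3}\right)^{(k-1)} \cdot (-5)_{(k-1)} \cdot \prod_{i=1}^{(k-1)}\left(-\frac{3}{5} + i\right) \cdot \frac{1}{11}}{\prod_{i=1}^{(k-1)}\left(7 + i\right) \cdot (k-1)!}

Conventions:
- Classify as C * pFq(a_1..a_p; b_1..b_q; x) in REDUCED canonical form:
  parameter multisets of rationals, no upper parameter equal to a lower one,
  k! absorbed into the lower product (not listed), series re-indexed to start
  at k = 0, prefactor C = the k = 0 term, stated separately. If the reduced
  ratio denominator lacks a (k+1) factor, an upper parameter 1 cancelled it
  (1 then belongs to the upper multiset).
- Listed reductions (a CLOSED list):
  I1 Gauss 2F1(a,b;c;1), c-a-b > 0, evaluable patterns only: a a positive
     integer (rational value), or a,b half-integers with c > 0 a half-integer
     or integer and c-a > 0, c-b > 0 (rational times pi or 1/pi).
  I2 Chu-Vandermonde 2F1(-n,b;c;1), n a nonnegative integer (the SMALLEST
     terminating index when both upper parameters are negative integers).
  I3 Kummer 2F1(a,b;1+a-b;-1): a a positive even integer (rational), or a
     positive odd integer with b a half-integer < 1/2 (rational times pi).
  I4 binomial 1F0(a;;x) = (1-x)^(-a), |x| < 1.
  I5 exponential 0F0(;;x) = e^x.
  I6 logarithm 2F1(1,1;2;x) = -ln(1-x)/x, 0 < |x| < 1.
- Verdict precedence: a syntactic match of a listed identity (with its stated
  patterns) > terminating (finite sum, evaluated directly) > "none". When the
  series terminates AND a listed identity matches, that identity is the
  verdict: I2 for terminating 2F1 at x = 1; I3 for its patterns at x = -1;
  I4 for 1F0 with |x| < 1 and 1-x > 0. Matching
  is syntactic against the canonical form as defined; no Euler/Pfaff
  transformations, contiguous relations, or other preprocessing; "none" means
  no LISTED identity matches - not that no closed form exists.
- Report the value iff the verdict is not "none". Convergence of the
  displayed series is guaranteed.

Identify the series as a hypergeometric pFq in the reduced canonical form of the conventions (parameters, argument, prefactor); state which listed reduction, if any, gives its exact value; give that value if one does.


Key step: from the first term \frac{1}{11}: the running product (C = 1/11) telescopes to a rising factorial.
Ratio: r(k) = -\frac{4}{3} * (k-5) (k+\frac{2}{5}) / [(k+8) (k+1)] - rational; roots negated = parameters, x = -\frac{4}{3}, C = \frac{1}{11}.

With C = \frac{1}{11}: the canonical form is 2F1(-5, \frac{2}{5}; 8; -\frac{4}{3}). Verdict: terminating. (-5)_k vanishes past k = 5, leaving a 6-term sum, computed directly. Its exact value is \frac{573556804}{4134796875}.


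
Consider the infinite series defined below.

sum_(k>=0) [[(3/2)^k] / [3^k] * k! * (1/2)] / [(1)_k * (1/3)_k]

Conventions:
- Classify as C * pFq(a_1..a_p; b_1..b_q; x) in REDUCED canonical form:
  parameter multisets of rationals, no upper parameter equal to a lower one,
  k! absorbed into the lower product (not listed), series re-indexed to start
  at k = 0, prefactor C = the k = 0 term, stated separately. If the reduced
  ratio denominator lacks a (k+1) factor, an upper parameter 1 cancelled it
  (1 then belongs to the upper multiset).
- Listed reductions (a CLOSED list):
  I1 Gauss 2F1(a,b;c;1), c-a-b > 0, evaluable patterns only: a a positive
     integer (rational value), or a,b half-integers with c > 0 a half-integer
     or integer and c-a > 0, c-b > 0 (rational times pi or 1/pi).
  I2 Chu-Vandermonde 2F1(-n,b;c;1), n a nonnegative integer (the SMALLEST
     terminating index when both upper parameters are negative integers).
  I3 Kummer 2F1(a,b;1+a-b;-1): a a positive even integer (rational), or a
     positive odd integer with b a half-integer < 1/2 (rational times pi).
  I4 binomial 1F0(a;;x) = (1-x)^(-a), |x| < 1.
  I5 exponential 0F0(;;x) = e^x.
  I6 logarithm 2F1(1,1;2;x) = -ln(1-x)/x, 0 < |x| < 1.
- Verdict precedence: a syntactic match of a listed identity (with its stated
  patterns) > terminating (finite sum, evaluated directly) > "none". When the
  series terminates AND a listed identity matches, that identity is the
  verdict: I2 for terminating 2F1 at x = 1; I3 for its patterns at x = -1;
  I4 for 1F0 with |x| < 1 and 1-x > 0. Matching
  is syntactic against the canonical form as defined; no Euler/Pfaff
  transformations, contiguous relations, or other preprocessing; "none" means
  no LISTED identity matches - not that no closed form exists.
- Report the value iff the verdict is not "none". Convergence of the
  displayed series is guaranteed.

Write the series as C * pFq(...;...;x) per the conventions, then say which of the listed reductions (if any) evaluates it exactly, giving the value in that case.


x = 1/2 here; the reduced form reads 1F1, upper {1}, lower {1/3}, C = 1/2. Verdict: none - this 1F1 at x = 1/2 matches no listed pattern, and upper {1} holds no stopper.

The tell: x = (1/2) and (1)_k (C = 1/2) is k! itself.
Step ratio: r(k) = (1/2) * (k+1) / [(k+1/3) (k+1)] - rational in k, leading ratio (1/2); with t_0 = 1/2, classification follows.


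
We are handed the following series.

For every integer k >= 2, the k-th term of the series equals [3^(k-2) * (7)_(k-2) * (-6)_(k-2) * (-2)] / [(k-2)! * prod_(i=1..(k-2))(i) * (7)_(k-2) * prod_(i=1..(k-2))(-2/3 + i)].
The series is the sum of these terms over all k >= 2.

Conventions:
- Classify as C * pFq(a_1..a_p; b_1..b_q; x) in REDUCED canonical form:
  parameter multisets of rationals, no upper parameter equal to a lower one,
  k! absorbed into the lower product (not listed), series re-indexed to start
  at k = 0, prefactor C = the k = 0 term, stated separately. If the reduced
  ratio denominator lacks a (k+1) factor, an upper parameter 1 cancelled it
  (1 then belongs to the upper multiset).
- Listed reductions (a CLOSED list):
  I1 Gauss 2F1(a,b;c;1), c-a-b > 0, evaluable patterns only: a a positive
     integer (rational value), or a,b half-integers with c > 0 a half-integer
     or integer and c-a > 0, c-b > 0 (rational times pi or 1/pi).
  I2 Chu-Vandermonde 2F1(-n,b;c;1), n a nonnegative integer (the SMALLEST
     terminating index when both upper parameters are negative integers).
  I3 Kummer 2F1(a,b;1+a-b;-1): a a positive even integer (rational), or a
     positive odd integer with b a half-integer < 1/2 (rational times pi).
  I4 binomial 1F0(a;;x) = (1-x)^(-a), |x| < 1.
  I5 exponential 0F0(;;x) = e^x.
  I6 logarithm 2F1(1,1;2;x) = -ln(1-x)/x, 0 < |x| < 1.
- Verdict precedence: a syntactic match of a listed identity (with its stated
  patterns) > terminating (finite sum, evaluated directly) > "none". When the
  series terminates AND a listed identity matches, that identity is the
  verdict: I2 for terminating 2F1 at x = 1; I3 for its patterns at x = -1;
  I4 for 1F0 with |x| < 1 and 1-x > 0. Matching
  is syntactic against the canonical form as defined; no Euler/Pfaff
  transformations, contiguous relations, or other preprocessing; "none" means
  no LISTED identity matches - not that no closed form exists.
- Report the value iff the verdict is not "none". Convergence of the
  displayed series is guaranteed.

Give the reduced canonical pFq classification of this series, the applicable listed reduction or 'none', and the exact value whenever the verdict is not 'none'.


Classification (C = -2): 1F2 with upper {-6}, lower {1/3, 1}, argument x = 3. Verdict: terminating. With -6 upstairs the series is a 7-term polynomial sum; evaluated term by term. Its exact value is -17262959/332800.

Structural cue: x = 3 and the denominator's factorial ratio (C = -2, x = 3) is a lower Pochhammer.
Consecutive-term ratio: r(k) = 3 * (k-6) / [(k+1/3) (k+1) (k+1)] - poly over poly, x = 3 from leading terms; C = -2 at k = 0.
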